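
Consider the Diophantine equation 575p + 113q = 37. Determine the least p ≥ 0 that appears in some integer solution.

gcd(575, 113):
  575 = 5*113 + 10
  113 = 11*10 + 3
  10 = 3*3 + 1
  3 = 3*1
so gcd(575, 113) = 1.
1 divides 37, so solutions exist.
Back-substitute for Bézout coefficients:
  1 = 10 - 3*3
  ... = 575*(34) + 113*(-173)
Scale by 37/1 = 37: (p₀, q₀) = (1258, -6401).
General solution: p = 1258 + 113t, q = -6401 - 575t for integer t.
p ≥ 0: smallest is 1258 mod 113 = 15 (at t = -11), with q = -76.

15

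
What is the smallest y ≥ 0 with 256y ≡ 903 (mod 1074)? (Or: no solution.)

no solution

gcd(1074, 256) = 2.
2 does not divide 903, so the congruence has no solution.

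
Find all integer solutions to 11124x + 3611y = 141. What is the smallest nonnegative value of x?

gcd(11124, 3611) = 1.
1 divides 141, so solutions exist.
By Bézout, 11124·(273) + 3611·(-841) = 1.
Scale by 141/1 = 141: (x₀, y₀) = (38493, -118581).
General solution: x = 38493 + 3611t, y = -118581 - 11124t for integer t.
x ≥ 0: smallest is 38493 mod 3611 = 2383 (at t = -10), with y = -7341.

2383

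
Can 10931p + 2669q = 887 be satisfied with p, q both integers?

no

gcd(10931, 2669) = 17  (10931 = 4·2669 + 255, 2669 = 10·255 + 119, 255 = 2·119 + 17, 119 = 7·17).
17 does not divide 887 (remainder 3), so no integer solutions.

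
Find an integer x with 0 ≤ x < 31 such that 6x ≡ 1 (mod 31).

26

gcd(31, 6) = 1.
By Bézout, 6·(-5) + 31·(1) = 1.
So 6·-5 ≡ 1 (mod 31), and -5 mod 31 = 26.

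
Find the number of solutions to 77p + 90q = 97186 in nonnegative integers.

14

gcd(90, 77) = 1.
By Bézout, 77×(-7) + 90×(6) = 1.
One solution: (8, 1073).
General: p = 8 + 90t, q = 1073 - 77t.
p ≥ 0 ⇒ t ≥ 0; q ≥ 0 ⇒ t ≤ 13. So t ∈ [0, 13]: 14 solutions.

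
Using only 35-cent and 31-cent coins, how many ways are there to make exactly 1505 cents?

2

Need nonnegative integers with 35j + 31k = 1505.
gcd(35, 31) = 1, and 35·(8) + 31·(-9) = 1.
So (j₀, k₀) = (12040, -13545); general j = 12040 + 31t, k = -13545 - 35t.
j ≥ 0 ⇒ t ≥ -388; k ≥ 0 ⇒ t ≤ -387. That's 2 values of t.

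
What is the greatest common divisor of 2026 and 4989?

gcd(4989, 2026) = 1  (4989 = 2*2026 + 937, 2026 = 2*937 + 152, 937 = 6*152 + 25, 152 = 6*25 + 2, 25 = 12*2 + 1, 2 = 2*1).

1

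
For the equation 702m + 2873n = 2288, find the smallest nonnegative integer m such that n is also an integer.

gcd(2873, 702):
  2873 = 4*702 + 65
  702 = 10*65 + 52
  65 = 1*52 + 13
  52 = 4*13
so gcd(2873, 702) = 13.
13 divides 2288, so solutions exist.
Back-substitute for Bézout coefficients:
  13 = 65 - 1*52
  ... = 702*(-45) + 2873*(11)
Scale by 2288/13 = 176: (m₀, n₀) = (-7920, 1936).
General solution: m = -7920 + 221t, n = 1936 - 54t for integer t.
m ≥ 0: smallest is -7920 mod 221 = 36 (at t = 36), with n = -8.

36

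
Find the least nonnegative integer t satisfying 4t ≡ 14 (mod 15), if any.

11

gcd(15, 4):
  15 = 3*4 + 3
  4 = 1*3 + 1
  3 = 3*1
so gcd(15, 4) = 1.
1 divides 14, so solutions exist.
Back-substitute for Bézout coefficients:
  1 = 4 - 1*3
  ... = 4*(4) + 15*(-1)
So 4*(4) ≡ 1 (mod 15); multiply by 14: t ≡ 56 (mod 15).
Smallest nonnegative: t = 56 mod 15 = 11.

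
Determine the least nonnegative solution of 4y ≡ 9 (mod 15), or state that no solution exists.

gcd(15, 4) = 1  (15 = 3×4 + 3, 4 = 1×3 + 1, 3 = 3×1).
1 divides 9, so solutions exist.
Back-substituting, 4×(4) + 15×(-1) = 1.
So 4×(4) ≡ 1 (mod 15); multiply by 9: y ≡ 36 (mod 15).
Smallest nonnegative: y = 36 mod 15 = 6.

6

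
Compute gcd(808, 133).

1

gcd(808, 133):
  808 = 6·133 + 10
  133 = 13·10 + 3
  10 = 3·3 + 1
  3 = 3·1
so gcd(808, 133) = 1.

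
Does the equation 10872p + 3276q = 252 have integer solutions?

gcd(10872, 3276) = 36  (10872 = 3×3276 + 1044, 3276 = 3×1044 + 144, 1044 = 7×144 + 36, 144 = 4×36).
36 divides 252, so integer solutions exist.

yes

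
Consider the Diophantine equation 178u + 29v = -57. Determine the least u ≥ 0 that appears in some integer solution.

22

gcd(178, 29):
  178 = 6×29 + 4
  29 = 7×4 + 1
  4 = 4×1
so gcd(178, 29) = 1.
1 divides -57, so solutions exist.
Back-substitute for Bézout coefficients:
  1 = 29 - 7×4
  ... = 178×(-7) + 29×(43)
Scale by -57/1 = -57: (u₀, v₀) = (399, -2451).
General solution: u = 399 + 29t, v = -2451 - 178t for integer t.
u ≥ 0: smallest is 399 mod 29 = 22 (at t = -13), with v = -137.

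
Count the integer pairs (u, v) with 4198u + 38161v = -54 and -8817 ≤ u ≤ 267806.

8

gcd(38161, 4198) = 1.
By Bézout, 4198*(18426) + 38161*(-2027) = 1.
Particular solution: (35343, -3888).
General solution: u = 35343 + 38161t, v = -3888 - 4198t for integer t.
-8817 ≤ 35343 + 38161t ≤ 267806 gives t ∈ [-1, 6], which is 8 values.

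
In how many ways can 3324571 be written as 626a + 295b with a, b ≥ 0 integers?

18

gcd(626, 295) = 1  (626 = 2*295 + 36, 295 = 8*36 + 7, 36 = 5*7 + 1, 7 = 7*1).
Back-substituting, 626*(41) + 295*(-87) = 1.
Scale by 3324571: one solution is (136307411, -289237677). Reduce a mod 295: (6, 11257).
General: a = 6 + 295t, b = 11257 - 626t.
a ≥ 0 ⇒ t ≥ 0; b ≥ 0 ⇒ t ≤ 17. So t ∈ [0, 17]: 18 solutions.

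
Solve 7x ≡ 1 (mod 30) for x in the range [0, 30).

gcd(30, 7):
  30 = 4·7 + 2
  7 = 3·2 + 1
  2 = 2·1
so gcd(30, 7) = 1.
Back-substitute for Bézout coefficients:
  1 = 7 - 3·2
  ... = 7·(13) + 30·(-3)
So 7·13 ≡ 1 (mod 30), and 13 mod 30 = 13.

13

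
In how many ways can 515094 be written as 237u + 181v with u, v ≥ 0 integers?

gcd(237, 181):
  237 = 1×181 + 56
  181 = 3×56 + 13
  56 = 4×13 + 4
  13 = 3×4 + 1
  4 = 4×1
so gcd(237, 181) = 1.
Back-substitute for Bézout coefficients:
  1 = 13 - 3×4
  ... = 237×(-42) + 181×(55)
Scale by 515094: one solution is (-21633948, 28330170). Reduce u mod 181: (77, 2745).
General: u = 77 + 181t, v = 2745 - 237t.
u ≥ 0 ⇒ t ≥ 0; v ≥ 0 ⇒ t ≤ 11. So t ∈ [0, 11]: 12 solutions.

12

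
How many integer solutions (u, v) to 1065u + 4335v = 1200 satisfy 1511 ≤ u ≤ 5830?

15

gcd(4335, 1065) = 15  (4335 = 4*1065 + 75, 1065 = 14*75 + 15, 75 = 5*15).
Back-substituting, 1065*(57) + 4335*(-14) = 15.
Scale by 80: particular solution (4560, -1120); reduce u mod 289: (225, -55).
General solution: u = 225 + 289t, v = -55 - 71t for integer t.
1511 ≤ 225 + 289t ≤ 5830 gives t ∈ [5, 19], which is 15 values.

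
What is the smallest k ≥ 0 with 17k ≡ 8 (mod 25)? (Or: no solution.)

24

gcd(25, 17) = 1.
1 divides 8, so solutions exist.
By Bézout, 17*(3) + 25*(-2) = 1.
So 17*(3) ≡ 1 (mod 25); multiply by 8: k ≡ 24 (mod 25).
Smallest nonnegative: k = 24 mod 25 = 24.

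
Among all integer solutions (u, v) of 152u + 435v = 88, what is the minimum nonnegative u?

344

gcd(435, 152):
  435 = 2·152 + 131
  152 = 1·131 + 21
  131 = 6·21 + 5
  21 = 4·5 + 1
  5 = 5·1
so gcd(435, 152) = 1.
1 divides 88, so solutions exist.
Back-substitute for Bézout coefficients:
  1 = 21 - 4·5
  ... = 152·(83) + 435·(-29)
Scale by 88/1 = 88: (u₀, v₀) = (7304, -2552).
General solution: u = 7304 + 435t, v = -2552 - 152t for integer t.
u ≥ 0: smallest is 7304 mod 435 = 344 (at t = -16), with v = -120.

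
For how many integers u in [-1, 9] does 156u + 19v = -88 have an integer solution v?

0

gcd(156, 19):
  156 = 8·19 + 4
  19 = 4·4 + 3
  4 = 1·3 + 1
  3 = 3·1
so gcd(156, 19) = 1.
Back-substitute for Bézout coefficients:
  1 = 4 - 1·3
  ... = 156·(5) + 19·(-41)
Scale by -88: particular solution (-440, 3608); reduce u mod 19: (16, -136).
General solution: u = 16 + 19t, v = -136 - 156t for integer t.
-1 ≤ 16 + 19t ≤ 9 gives t ∈ [0, -1], which is 0 values.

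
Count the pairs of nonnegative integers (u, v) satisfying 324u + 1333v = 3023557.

7

gcd(1333, 324) = 1  (1333 = 4×324 + 37, 324 = 8×37 + 28, 37 = 1×28 + 9, 28 = 3×9 + 1, 9 = 9×1).
Back-substituting, 324×(144) + 1333×(-35) = 1.
Scale by 3023557: one solution is (435392208, -105824495). Reduce u mod 1333: (1083, 2005).
General: u = 1083 + 1333t, v = 2005 - 324t.
u ≥ 0 ⇒ t ≥ 0; v ≥ 0 ⇒ t ≤ 6. So t ∈ [0, 6]: 7 solutions.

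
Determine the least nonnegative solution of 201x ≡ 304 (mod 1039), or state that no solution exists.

gcd(1039, 201) = 1.
1 divides 304, so solutions exist.
By Bézout, 201×(336) + 1039×(-65) = 1.
So 201×(336) ≡ 1 (mod 1039); multiply by 304: x ≡ 102144 (mod 1039).
Smallest nonnegative: x = 102144 mod 1039 = 322.

322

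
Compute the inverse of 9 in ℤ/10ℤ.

9

gcd(10, 9) = 1  (10 = 1·9 + 1, 9 = 9·1).
Back-substituting, 9·(-1) + 10·(1) = 1.
So 9·-1 ≡ 1 (mod 10), and -1 mod 10 = 9.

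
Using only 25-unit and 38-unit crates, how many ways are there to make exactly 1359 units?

1

Need nonnegative integers with 25j + 38k = 1359.
gcd(25, 38) = 1, and 25·(-3) + 38·(2) = 1.
So (j₀, k₀) = (-4077, 2718); general j = -4077 + 38t, k = 2718 - 25t.
j ≥ 0 ⇒ t ≥ 108; k ≥ 0 ⇒ t ≤ 108. That's 1 value of t.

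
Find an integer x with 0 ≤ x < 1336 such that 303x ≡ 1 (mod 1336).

1239

gcd(1336, 303):
  1336 = 4×303 + 124
  303 = 2×124 + 55
  124 = 2×55 + 14
  55 = 3×14 + 13
  14 = 1×13 + 1
  13 = 13×1
so gcd(1336, 303) = 1.
Back-substitute for Bézout coefficients:
  1 = 14 - 1×13
  ... = 303×(-97) + 1336×(22)
So 303×-97 ≡ 1 (mod 1336), and -97 mod 1336 = 1239.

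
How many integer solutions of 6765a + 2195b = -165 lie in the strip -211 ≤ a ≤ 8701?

20

gcd(6765, 2195):
  6765 = 3·2195 + 180
  2195 = 12·180 + 35
  180 = 5·35 + 5
  35 = 7·5
so gcd(6765, 2195) = 5.
Back-substitute for Bézout coefficients:
  5 = 180 - 5·35
  ... = 6765·(61) + 2195·(-188)
Scale by -33: particular solution (-2013, 6204); reduce a mod 439: (182, -561).
General solution: a = 182 + 439t, b = -561 - 1353t for integer t.
-211 ≤ 182 + 439t ≤ 8701 gives t ∈ [0, 19], which is 20 values.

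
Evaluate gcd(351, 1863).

gcd(1863, 351) = 27  (1863 = 5*351 + 108, 351 = 3*108 + 27, 108 = 4*27).

27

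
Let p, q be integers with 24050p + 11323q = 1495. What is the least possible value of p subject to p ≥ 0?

864

gcd(24050, 11323) = 13  (24050 = 2×11323 + 1404, 11323 = 8×1404 + 91, 1404 = 15×91 + 39, 91 = 2×39 + 13, 39 = 3×13).
13 divides 1495, so solutions exist.
Back-substituting, 24050×(-250) + 11323×(531) = 13.
Scale by 1495/13 = 115: (p₀, q₀) = (-28750, 61065).
General solution: p = -28750 + 871t, q = 61065 - 1850t for integer t.
p ≥ 0: smallest is -28750 mod 871 = 864 (at t = 34), with q = -1835.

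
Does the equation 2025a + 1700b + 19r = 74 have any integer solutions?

gcd(2025, 1700):
  2025 = 1×1700 + 325
  1700 = 5×325 + 75
  325 = 4×75 + 25
  75 = 3×25
so gcd(2025, 1700) = 25.
gcd(25, 19) = 1.
1 divides 74, so integer solutions exist.

yes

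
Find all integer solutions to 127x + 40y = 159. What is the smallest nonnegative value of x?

gcd(127, 40):
  127 = 3*40 + 7
  40 = 5*7 + 5
  7 = 1*5 + 2
  5 = 2*2 + 1
  2 = 2*1
so gcd(127, 40) = 1.
1 divides 159, so solutions exist.
Back-substitute for Bézout coefficients:
  1 = 5 - 2*2
  ... = 127*(-17) + 40*(54)
Scale by 159/1 = 159: (x₀, y₀) = (-2703, 8586).
General solution: x = -2703 + 40t, y = 8586 - 127t for integer t.
x ≥ 0: smallest is -2703 mod 40 = 17 (at t = 68), with y = -50.

17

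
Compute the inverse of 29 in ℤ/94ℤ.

gcd(94, 29) = 1.
By Bézout, 29×(13) + 94×(-4) = 1.
So 29×13 ≡ 1 (mod 94), and 13 mod 94 = 13.

13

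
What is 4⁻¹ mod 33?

25

gcd(33, 4):
  33 = 8·4 + 1
  4 = 4·1
so gcd(33, 4) = 1.
Back-substitute for Bézout coefficients:
  1 = 33 - 8·4
  ... = 4·(-8) + 33·(1)
So 4·-8 ≡ 1 (mod 33), and -8 mod 33 = 25.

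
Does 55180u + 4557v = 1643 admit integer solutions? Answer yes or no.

gcd(55180, 4557):
  55180 = 12·4557 + 496
  4557 = 9·496 + 93
  496 = 5·93 + 31
  93 = 3·31
so gcd(55180, 4557) = 31.
31 divides 1643, so integer solutions exist.

yes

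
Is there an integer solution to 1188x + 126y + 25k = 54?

yes

gcd(1188, 126) = 18  (1188 = 9*126 + 54, 126 = 2*54 + 18, 54 = 3*18).
gcd(18, 25) = 1.
1 divides 54, so integer solutions exist.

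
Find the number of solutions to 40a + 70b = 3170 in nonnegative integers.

11

gcd(70, 40):
  70 = 1*40 + 30
  40 = 1*30 + 10
  30 = 3*10
so gcd(70, 40) = 10.
Back-substitute for Bézout coefficients:
  10 = 40 - 1*30
  ... = 40*(2) + 70*(-1)
Scale by 317: one solution is (634, -317). Reduce a mod 7: (4, 43).
General: a = 4 + 7t, b = 43 - 4t.
a ≥ 0 ⇒ t ≥ 0; b ≥ 0 ⇒ t ≤ 10. So t ∈ [0, 10]: 11 solutions.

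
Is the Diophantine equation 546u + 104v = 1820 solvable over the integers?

gcd(546, 104):
  546 = 5×104 + 26
  104 = 4×26
so gcd(546, 104) = 26.
26 divides 1820, so integer solutions exist.

yes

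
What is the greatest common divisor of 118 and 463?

1

gcd(463, 118) = 1  (463 = 3×118 + 109, 118 = 1×109 + 9, 109 = 12×9 + 1, 9 = 9×1).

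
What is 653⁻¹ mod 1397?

gcd(1397, 653) = 1.
By Bézout, 653·(-261) + 1397·(122) = 1.
So 653·-261 ≡ 1 (mod 1397), and -261 mod 1397 = 1136.

1136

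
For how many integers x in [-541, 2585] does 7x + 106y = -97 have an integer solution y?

gcd(106, 7):
  106 = 15·7 + 1
  7 = 7·1
so gcd(106, 7) = 1.
Back-substitute for Bézout coefficients:
  1 = 106 - 15·7
  ... = 7·(-15) + 106·(1)
Scale by -97: particular solution (1455, -97); reduce x mod 106: (77, -6).
General solution: x = 77 + 106t, y = -6 - 7t for integer t.
-541 ≤ 77 + 106t ≤ 2585 gives t ∈ [-5, 23], which is 29 values.

29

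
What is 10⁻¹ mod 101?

91

gcd(101, 10) = 1  (101 = 10*10 + 1, 10 = 10*1).
Back-substituting, 10*(-10) + 101*(1) = 1.
So 10*-10 ≡ 1 (mod 101), and -10 mod 101 = 91.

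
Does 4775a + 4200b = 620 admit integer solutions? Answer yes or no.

gcd(4775, 4200) = 25  (4775 = 1·4200 + 575, 4200 = 7·575 + 175, 575 = 3·175 + 50, 175 = 3·50 + 25, 50 = 2·25).
25 does not divide 620 (remainder 20), so no integer solutions.

no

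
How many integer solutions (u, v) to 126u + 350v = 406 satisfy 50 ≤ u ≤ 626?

23

gcd(350, 126) = 14.
By Bézout, 126×(-11) + 350×(4) = 14.
Particular solution: (6, -1).
General solution: u = 6 + 25t, v = -1 - 9t for integer t.
50 ≤ 6 + 25t ≤ 626 gives t ∈ [2, 24], which is 23 values.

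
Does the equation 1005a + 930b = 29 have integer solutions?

no

gcd(1005, 930) = 15  (1005 = 1*930 + 75, 930 = 12*75 + 30, 75 = 2*30 + 15, 30 = 2*15).
15 does not divide 29 (remainder 14), so no integer solutions.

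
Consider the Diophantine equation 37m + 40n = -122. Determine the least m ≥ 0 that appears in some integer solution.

14

gcd(40, 37):
  40 = 1*37 + 3
  37 = 12*3 + 1
  3 = 3*1
so gcd(40, 37) = 1.
1 divides -122, so solutions exist.
Back-substitute for Bézout coefficients:
  1 = 37 - 12*3
  ... = 37*(13) + 40*(-12)
Scale by -122/1 = -122: (m₀, n₀) = (-1586, 1464).
General solution: m = -1586 + 40t, n = 1464 - 37t for integer t.
m ≥ 0: smallest is -1586 mod 40 = 14 (at t = 40), with n = -16.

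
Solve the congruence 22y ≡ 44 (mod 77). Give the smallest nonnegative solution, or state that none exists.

gcd(77, 22):
  77 = 3·22 + 11
  22 = 2·11
so gcd(77, 22) = 11.
11 divides 44, so solutions exist.
Back-substitute for Bézout coefficients:
  11 = 77 - 3·22
  ... = 22·(-3) + 77·(1)
So 22·(-3) ≡ 11 (mod 77); multiply by 4: y ≡ -12 (mod 7).
Smallest nonnegative: y = -12 mod 7 = 2.

2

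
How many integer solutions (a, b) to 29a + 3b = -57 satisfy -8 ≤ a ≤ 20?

gcd(29, 3) = 1  (29 = 9*3 + 2, 3 = 1*2 + 1, 2 = 2*1).
Back-substituting, 29*(-1) + 3*(10) = 1.
Scale by -57: particular solution (57, -570); reduce a mod 3: (0, -19).
General solution: a = 0 + 3t, b = -19 - 29t for integer t.
-8 ≤ 0 + 3t ≤ 20 gives t ∈ [-2, 6], which is 9 values.

9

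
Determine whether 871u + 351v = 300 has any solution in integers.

gcd(871, 351):
  871 = 2·351 + 169
  351 = 2·169 + 13
  169 = 13·13
so gcd(871, 351) = 13.
13 does not divide 300 (remainder 1), so no integer solutions.

no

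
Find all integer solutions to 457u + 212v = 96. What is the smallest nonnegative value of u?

80

gcd(457, 212):
  457 = 2*212 + 33
  212 = 6*33 + 14
  33 = 2*14 + 5
  14 = 2*5 + 4
  5 = 1*4 + 1
  4 = 4*1
so gcd(457, 212) = 1.
1 divides 96, so solutions exist.
Back-substitute for Bézout coefficients:
  1 = 5 - 1*4
  ... = 457*(45) + 212*(-97)
Scale by 96/1 = 96: (u₀, v₀) = (4320, -9312).
General solution: u = 4320 + 212t, v = -9312 - 457t for integer t.
u ≥ 0: smallest is 4320 mod 212 = 80 (at t = -20), with v = -172.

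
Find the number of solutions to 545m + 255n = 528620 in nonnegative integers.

19

gcd(545, 255):
  545 = 2·255 + 35
  255 = 7·35 + 10
  35 = 3·10 + 5
  10 = 2·5
so gcd(545, 255) = 5.
Back-substitute for Bézout coefficients:
  5 = 35 - 3·10
  ... = 545·(22) + 255·(-47)
Scale by 105724: one solution is (2325928, -4969028). Reduce m mod 51: (22, 2026).
General: m = 22 + 51t, n = 2026 - 109t.
m ≥ 0 ⇒ t ≥ 0; n ≥ 0 ⇒ t ≤ 18. So t ∈ [0, 18]: 19 solutions.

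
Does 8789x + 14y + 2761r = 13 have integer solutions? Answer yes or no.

gcd(8789, 14):
  8789 = 627×14 + 11
  14 = 1×11 + 3
  11 = 3×3 + 2
  3 = 1×2 + 1
  2 = 2×1
so gcd(8789, 14) = 1.
gcd(1, 2761) = 1.
1 divides 13, so integer solutions exist.

yes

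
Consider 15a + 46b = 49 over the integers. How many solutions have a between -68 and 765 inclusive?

18

gcd(46, 15):
  46 = 3×15 + 1
  15 = 15×1
so gcd(46, 15) = 1.
Back-substitute for Bézout coefficients:
  1 = 46 - 3×15
  ... = 15×(-3) + 46×(1)
Scale by 49: particular solution (-147, 49); reduce a mod 46: (37, -11).
General solution: a = 37 + 46t, b = -11 - 15t for integer t.
-68 ≤ 37 + 46t ≤ 765 gives t ∈ [-2, 15], which is 18 values.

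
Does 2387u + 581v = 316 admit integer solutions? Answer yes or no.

no

gcd(2387, 581) = 7.
7 does not divide 316 (remainder 1), so no integer solutions.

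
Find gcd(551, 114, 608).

19

gcd(551, 114) = 19  (551 = 4×114 + 95, 114 = 1×95 + 19, 95 = 5×19).
gcd(19, 608) = 19.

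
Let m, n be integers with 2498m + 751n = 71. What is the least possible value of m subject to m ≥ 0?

503

gcd(2498, 751):
  2498 = 3*751 + 245
  751 = 3*245 + 16
  245 = 15*16 + 5
  16 = 3*5 + 1
  5 = 5*1
so gcd(2498, 751) = 1.
1 divides 71, so solutions exist.
Back-substitute for Bézout coefficients:
  1 = 16 - 3*5
  ... = 2498*(-141) + 751*(469)
Scale by 71/1 = 71: (m₀, n₀) = (-10011, 33299).
General solution: m = -10011 + 751t, n = 33299 - 2498t for integer t.
m ≥ 0: smallest is -10011 mod 751 = 503 (at t = 14), with n = -1673.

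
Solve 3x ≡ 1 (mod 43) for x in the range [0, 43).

gcd(43, 3) = 1  (43 = 14*3 + 1, 3 = 3*1).
Back-substituting, 3*(-14) + 43*(1) = 1.
So 3*-14 ≡ 1 (mod 43), and -14 mod 43 = 29.

29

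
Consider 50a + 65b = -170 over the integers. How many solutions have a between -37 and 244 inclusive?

22

gcd(65, 50) = 5.
By Bézout, 50*(4) + 65*(-3) = 5.
Particular solution: (7, -8).
General solution: a = 7 + 13t, b = -8 - 10t for integer t.
-37 ≤ 7 + 13t ≤ 244 gives t ∈ [-3, 18], which is 22 values.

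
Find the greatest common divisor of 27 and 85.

1

gcd(85, 27) = 1  (85 = 3*27 + 4, 27 = 6*4 + 3, 4 = 1*3 + 1, 3 = 3*1).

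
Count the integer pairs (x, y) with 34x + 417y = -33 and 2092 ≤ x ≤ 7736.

14

gcd(417, 34) = 1.
By Bézout, 34·(184) + 417·(-15) = 1.
Particular solution: (183, -15).
General solution: x = 183 + 417t, y = -15 - 34t for integer t.
2092 ≤ 183 + 417t ≤ 7736 gives t ∈ [5, 18], which is 14 values.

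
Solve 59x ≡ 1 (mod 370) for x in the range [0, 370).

69

gcd(370, 59):
  370 = 6·59 + 16
  59 = 3·16 + 11
  16 = 1·11 + 5
  11 = 2·5 + 1
  5 = 5·1
so gcd(370, 59) = 1.
Back-substitute for Bézout coefficients:
  1 = 11 - 2·5
  ... = 59·(69) + 370·(-11)
So 59·69 ≡ 1 (mod 370), and 69 mod 370 = 69.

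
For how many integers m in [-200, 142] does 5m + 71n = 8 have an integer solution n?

gcd(71, 5):
  71 = 14×5 + 1
  5 = 5×1
so gcd(71, 5) = 1.
Back-substitute for Bézout coefficients:
  1 = 71 - 14×5
  ... = 5×(-14) + 71×(1)
Scale by 8: particular solution (-112, 8); reduce m mod 71: (30, -2).
General solution: m = 30 + 71t, n = -2 - 5t for integer t.
-200 ≤ 30 + 71t ≤ 142 gives t ∈ [-3, 1], which is 5 values.

5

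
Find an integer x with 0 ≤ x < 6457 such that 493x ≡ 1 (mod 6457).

gcd(6457, 493) = 1  (6457 = 13*493 + 48, 493 = 10*48 + 13, 48 = 3*13 + 9, 13 = 1*9 + 4, 9 = 2*4 + 1, 4 = 4*1).
Back-substituting, 493*(-1480) + 6457*(113) = 1.
So 493*-1480 ≡ 1 (mod 6457), and -1480 mod 6457 = 4977.

4977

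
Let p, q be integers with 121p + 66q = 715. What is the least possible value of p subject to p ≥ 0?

1

gcd(121, 66):
  121 = 1*66 + 55
  66 = 1*55 + 11
  55 = 5*11
so gcd(121, 66) = 11.
11 divides 715, so solutions exist.
Back-substitute for Bézout coefficients:
  11 = 66 - 1*55
  ... = 121*(-1) + 66*(2)
Scale by 715/11 = 65: (p₀, q₀) = (-65, 130).
General solution: p = -65 + 6t, q = 130 - 11t for integer t.
p ≥ 0: smallest is -65 mod 6 = 1 (at t = 11), with q = 9.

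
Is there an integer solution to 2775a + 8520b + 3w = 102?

gcd(8520, 2775):
  8520 = 3×2775 + 195
  2775 = 14×195 + 45
  195 = 4×45 + 15
  45 = 3×15
so gcd(8520, 2775) = 15.
gcd(15, 3) = 3.
3 divides 102, so integer solutions exist.

yes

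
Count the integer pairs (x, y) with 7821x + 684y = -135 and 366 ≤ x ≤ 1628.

16

gcd(7821, 684):
  7821 = 11·684 + 297
  684 = 2·297 + 90
  297 = 3·90 + 27
  90 = 3·27 + 9
  27 = 3·9
so gcd(7821, 684) = 9.
Back-substitute for Bézout coefficients:
  9 = 90 - 3·27
  ... = 7821·(-23) + 684·(263)
Scale by -15: particular solution (345, -3945); reduce x mod 76: (41, -469).
General solution: x = 41 + 76t, y = -469 - 869t for integer t.
366 ≤ 41 + 76t ≤ 1628 gives t ∈ [5, 20], which is 16 values.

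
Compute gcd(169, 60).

gcd(169, 60):
  169 = 2·60 + 49
  60 = 1·49 + 11
  49 = 4·11 + 5
  11 = 2·5 + 1
  5 = 5·1
so gcd(169, 60) = 1.

1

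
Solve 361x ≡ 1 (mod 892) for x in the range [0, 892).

425

gcd(892, 361) = 1.
By Bézout, 361×(425) + 892×(-172) = 1.
So 361×425 ≡ 1 (mod 892), and 425 mod 892 = 425.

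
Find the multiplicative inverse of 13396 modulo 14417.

gcd(14417, 13396) = 1  (14417 = 1*13396 + 1021, 13396 = 13*1021 + 123, 1021 = 8*123 + 37, 123 = 3*37 + 12, 37 = 3*12 + 1, 12 = 12*1).
Back-substituting, 13396*(-1172) + 14417*(1089) = 1.
So 13396*-1172 ≡ 1 (mod 14417), and -1172 mod 14417 = 13245.

13245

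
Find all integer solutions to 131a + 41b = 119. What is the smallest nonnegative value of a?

gcd(131, 41) = 1.
1 divides 119, so solutions exist.
By Bézout, 131*(-5) + 41*(16) = 1.
Scale by 119/1 = 119: (a₀, b₀) = (-595, 1904).
General solution: a = -595 + 41t, b = 1904 - 131t for integer t.
a ≥ 0: smallest is -595 mod 41 = 20 (at t = 15), with b = -61.

20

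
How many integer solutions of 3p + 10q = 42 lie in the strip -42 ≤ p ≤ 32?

7

gcd(10, 3) = 1  (10 = 3×3 + 1, 3 = 3×1).
Back-substituting, 3×(-3) + 10×(1) = 1.
Scale by 42: particular solution (-126, 42); reduce p mod 10: (4, 3).
General solution: p = 4 + 10t, q = 3 - 3t for integer t.
-42 ≤ 4 + 10t ≤ 32 gives t ∈ [-4, 2], which is 7 values.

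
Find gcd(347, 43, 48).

1

gcd(347, 43) = 1  (347 = 8*43 + 3, 43 = 14*3 + 1, 3 = 3*1).
gcd(1, 48) = 1.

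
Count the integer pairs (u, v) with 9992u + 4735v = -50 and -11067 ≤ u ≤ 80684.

19

gcd(9992, 4735) = 1  (9992 = 2×4735 + 522, 4735 = 9×522 + 37, 522 = 14×37 + 4, 37 = 9×4 + 1, 4 = 4×1).
Back-substituting, 9992×(-1152) + 4735×(2431) = 1.
Scale by -50: particular solution (57600, -121550); reduce u mod 4735: (780, -1646).
General solution: u = 780 + 4735t, v = -1646 - 9992t for integer t.
-11067 ≤ 780 + 4735t ≤ 80684 gives t ∈ [-2, 16], which is 19 values.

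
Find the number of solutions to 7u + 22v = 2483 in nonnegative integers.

16

gcd(22, 7) = 1  (22 = 3×7 + 1, 7 = 7×1).
Back-substituting, 7×(-3) + 22×(1) = 1.
Scale by 2483: one solution is (-7449, 2483). Reduce u mod 22: (9, 110).
General: u = 9 + 22t, v = 110 - 7t.
u ≥ 0 ⇒ t ≥ 0; v ≥ 0 ⇒ t ≤ 15. So t ∈ [0, 15]: 16 solutions.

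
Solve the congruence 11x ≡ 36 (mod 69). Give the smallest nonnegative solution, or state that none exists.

66

gcd(69, 11) = 1.
1 divides 36, so solutions exist.
By Bézout, 11·(-25) + 69·(4) = 1.
So 11·(-25) ≡ 1 (mod 69); multiply by 36: x ≡ -900 (mod 69).
Smallest nonnegative: x = -900 mod 69 = 66.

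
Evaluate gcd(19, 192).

gcd(192, 19) = 1  (192 = 10·19 + 2, 19 = 9·2 + 1, 2 = 2·1).

1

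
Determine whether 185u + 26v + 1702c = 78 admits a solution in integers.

gcd(185, 26):
  185 = 7*26 + 3
  26 = 8*3 + 2
  3 = 1*2 + 1
  2 = 2*1
so gcd(185, 26) = 1.
gcd(1, 1702) = 1.
1 divides 78, so integer solutions exist.

yes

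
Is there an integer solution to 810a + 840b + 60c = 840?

gcd(840, 810):
  840 = 1×810 + 30
  810 = 27×30
so gcd(840, 810) = 30.
gcd(30, 60) = 30.
30 divides 840, so integer solutions exist.

yes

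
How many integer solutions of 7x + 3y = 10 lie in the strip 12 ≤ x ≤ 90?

26

gcd(7, 3) = 1.
By Bézout, 7*(1) + 3*(-2) = 1.
Particular solution: (1, 1).
General solution: x = 1 + 3t, y = 1 - 7t for integer t.
12 ≤ 1 + 3t ≤ 90 gives t ∈ [4, 29], which is 26 values.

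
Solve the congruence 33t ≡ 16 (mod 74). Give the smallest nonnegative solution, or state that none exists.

gcd(74, 33) = 1  (74 = 2×33 + 8, 33 = 4×8 + 1, 8 = 8×1).
1 divides 16, so solutions exist.
Back-substituting, 33×(9) + 74×(-4) = 1.
So 33×(9) ≡ 1 (mod 74); multiply by 16: t ≡ 144 (mod 74).
Smallest nonnegative: t = 144 mod 74 = 70.

70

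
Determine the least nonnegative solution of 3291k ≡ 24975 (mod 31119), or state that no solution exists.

gcd(31119, 3291) = 3  (31119 = 9*3291 + 1500, 3291 = 2*1500 + 291, 1500 = 5*291 + 45, 291 = 6*45 + 21, 45 = 2*21 + 3, 21 = 7*3).
3 divides 24975, so solutions exist.
Back-substituting, 3291*(-1390) + 31119*(147) = 3.
So 3291*(-1390) ≡ 3 (mod 31119); multiply by 8325: k ≡ -11571750 (mod 10373).
Smallest nonnegative: k = -11571750 mod 10373 = 4518.

4518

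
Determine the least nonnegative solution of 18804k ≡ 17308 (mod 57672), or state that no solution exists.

gcd(57672, 18804) = 12.
12 does not divide 17308, so the congruence has no solution.

no solution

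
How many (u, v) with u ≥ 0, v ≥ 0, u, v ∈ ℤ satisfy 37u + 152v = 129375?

gcd(152, 37) = 1.
By Bézout, 37×(37) + 152×(-9) = 1.
One solution: (91, 829).
General: u = 91 + 152t, v = 829 - 37t.
u ≥ 0 ⇒ t ≥ 0; v ≥ 0 ⇒ t ≤ 22. So t ∈ [0, 22]: 23 solutions.

23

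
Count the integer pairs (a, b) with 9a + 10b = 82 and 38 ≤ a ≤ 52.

2

gcd(10, 9) = 1.
By Bézout, 9*(-1) + 10*(1) = 1.
Particular solution: (8, 1).
General solution: a = 8 + 10t, b = 1 - 9t for integer t.
38 ≤ 8 + 10t ≤ 52 gives t ∈ [3, 4], which is 2 values.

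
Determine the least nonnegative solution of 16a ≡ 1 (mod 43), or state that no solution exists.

gcd(43, 16):
  43 = 2·16 + 11
  16 = 1·11 + 5
  11 = 2·5 + 1
  5 = 5·1
so gcd(43, 16) = 1.
1 divides 1, so solutions exist.
Back-substitute for Bézout coefficients:
  1 = 11 - 2·5
  ... = 16·(-8) + 43·(3)
So 16·(-8) ≡ 1 (mod 43); multiply by 1: a ≡ -8 (mod 43).
Smallest nonnegative: a = -8 mod 43 = 35.

35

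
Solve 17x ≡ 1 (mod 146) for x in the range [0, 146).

gcd(146, 17) = 1  (146 = 8·17 + 10, 17 = 1·10 + 7, 10 = 1·7 + 3, 7 = 2·3 + 1, 3 = 3·1).
Back-substituting, 17·(43) + 146·(-5) = 1.
So 17·43 ≡ 1 (mod 146), and 43 mod 146 = 43.

43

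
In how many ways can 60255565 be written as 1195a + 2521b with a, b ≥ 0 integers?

20

gcd(2521, 1195) = 1  (2521 = 2*1195 + 131, 1195 = 9*131 + 16, 131 = 8*16 + 3, 16 = 5*3 + 1, 3 = 3*1).
Back-substituting, 1195*(789) + 2521*(-374) = 1.
Scale by 60255565: one solution is (47541640785, -22535581310). Reduce a mod 2521: (98, 23855).
General: a = 98 + 2521t, b = 23855 - 1195t.
a ≥ 0 ⇒ t ≥ 0; b ≥ 0 ⇒ t ≤ 19. So t ∈ [0, 19]: 20 solutions.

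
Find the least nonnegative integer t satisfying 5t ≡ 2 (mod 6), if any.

4

gcd(6, 5) = 1.
1 divides 2, so solutions exist.
By Bézout, 5·(-1) + 6·(1) = 1.
So 5·(-1) ≡ 1 (mod 6); multiply by 2: t ≡ -2 (mod 6).
Smallest nonnegative: t = -2 mod 6 = 4.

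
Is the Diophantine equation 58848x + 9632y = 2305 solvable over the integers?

no

gcd(58848, 9632) = 32  (58848 = 6*9632 + 1056, 9632 = 9*1056 + 128, 1056 = 8*128 + 32, 128 = 4*32).
32 does not divide 2305 (remainder 1), so no integer solutions.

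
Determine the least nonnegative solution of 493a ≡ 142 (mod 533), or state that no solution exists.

gcd(533, 493) = 1  (533 = 1·493 + 40, 493 = 12·40 + 13, 40 = 3·13 + 1, 13 = 13·1).
1 divides 142, so solutions exist.
Back-substituting, 493·(-40) + 533·(37) = 1.
So 493·(-40) ≡ 1 (mod 533); multiply by 142: a ≡ -5680 (mod 533).
Smallest nonnegative: a = -5680 mod 533 = 183.

183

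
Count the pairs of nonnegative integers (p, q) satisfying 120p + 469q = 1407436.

25

gcd(469, 120) = 1.
By Bézout, 120*(43) + 469*(-11) = 1.
One solution: (457, 2884).
General: p = 457 + 469t, q = 2884 - 120t.
p ≥ 0 ⇒ t ≥ 0; q ≥ 0 ⇒ t ≤ 24. So t ∈ [0, 24]: 25 solutions.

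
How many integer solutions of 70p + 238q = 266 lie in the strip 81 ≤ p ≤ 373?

gcd(238, 70):
  238 = 3*70 + 28
  70 = 2*28 + 14
  28 = 2*14
so gcd(238, 70) = 14.
Back-substitute for Bézout coefficients:
  14 = 70 - 2*28
  ... = 70*(7) + 238*(-2)
Scale by 19: particular solution (133, -38); reduce p mod 17: (14, -3).
General solution: p = 14 + 17t, q = -3 - 5t for integer t.
81 ≤ 14 + 17t ≤ 373 gives t ∈ [4, 21], which is 18 values.

18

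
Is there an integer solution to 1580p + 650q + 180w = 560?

yes

gcd(1580, 650) = 10  (1580 = 2*650 + 280, 650 = 2*280 + 90, 280 = 3*90 + 10, 90 = 9*10).
gcd(10, 180) = 10.
10 divides 560, so integer solutions exist.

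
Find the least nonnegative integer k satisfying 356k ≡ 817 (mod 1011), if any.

gcd(1011, 356):
  1011 = 2×356 + 299
  356 = 1×299 + 57
  299 = 5×57 + 14
  57 = 4×14 + 1
  14 = 14×1
so gcd(1011, 356) = 1.
1 divides 817, so solutions exist.
Back-substitute for Bézout coefficients:
  1 = 57 - 4×14
  ... = 356×(71) + 1011×(-25)
So 356×(71) ≡ 1 (mod 1011); multiply by 817: k ≡ 58007 (mod 1011).
Smallest nonnegative: k = 58007 mod 1011 = 380.

380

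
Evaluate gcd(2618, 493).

17

gcd(2618, 493):
  2618 = 5*493 + 153
  493 = 3*153 + 34
  153 = 4*34 + 17
  34 = 2*17
so gcd(2618, 493) = 17.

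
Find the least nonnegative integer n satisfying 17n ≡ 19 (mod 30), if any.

17

gcd(30, 17):
  30 = 1·17 + 13
  17 = 1·13 + 4
  13 = 3·4 + 1
  4 = 4·1
so gcd(30, 17) = 1.
1 divides 19, so solutions exist.
Back-substitute for Bézout coefficients:
  1 = 13 - 3·4
  ... = 17·(-7) + 30·(4)
So 17·(-7) ≡ 1 (mod 30); multiply by 19: n ≡ -133 (mod 30).
Smallest nonnegative: n = -133 mod 30 = 17.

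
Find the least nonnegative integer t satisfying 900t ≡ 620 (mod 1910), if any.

gcd(1910, 900):
  1910 = 2×900 + 110
  900 = 8×110 + 20
  110 = 5×20 + 10
  20 = 2×10
so gcd(1910, 900) = 10.
10 divides 620, so solutions exist.
Back-substitute for Bézout coefficients:
  10 = 110 - 5×20
  ... = 900×(-87) + 1910×(41)
So 900×(-87) ≡ 10 (mod 1910); multiply by 62: t ≡ -5394 (mod 191).
Smallest nonnegative: t = -5394 mod 191 = 145.

145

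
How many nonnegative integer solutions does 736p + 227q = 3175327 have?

gcd(736, 227):
  736 = 3×227 + 55
  227 = 4×55 + 7
  55 = 7×7 + 6
  7 = 1×6 + 1
  6 = 6×1
so gcd(736, 227) = 1.
Back-substitute for Bézout coefficients:
  1 = 7 - 1×6
  ... = 736×(-33) + 227×(107)
Scale by 3175327: one solution is (-104785791, 339759989). Reduce p mod 227: (133, 13557).
General: p = 133 + 227t, q = 13557 - 736t.
p ≥ 0 ⇒ t ≥ 0; q ≥ 0 ⇒ t ≤ 18. So t ∈ [0, 18]: 19 solutions.

19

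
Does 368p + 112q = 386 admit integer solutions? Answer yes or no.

no

gcd(368, 112) = 16  (368 = 3*112 + 32, 112 = 3*32 + 16, 32 = 2*16).
16 does not divide 386 (remainder 2), so no integer solutions.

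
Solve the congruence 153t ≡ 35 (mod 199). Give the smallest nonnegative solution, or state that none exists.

142

gcd(199, 153):
  199 = 1·153 + 46
  153 = 3·46 + 15
  46 = 3·15 + 1
  15 = 15·1
so gcd(199, 153) = 1.
1 divides 35, so solutions exist.
Back-substitute for Bézout coefficients:
  1 = 46 - 3·15
  ... = 153·(-13) + 199·(10)
So 153·(-13) ≡ 1 (mod 199); multiply by 35: t ≡ -455 (mod 199).
Smallest nonnegative: t = -455 mod 199 = 142.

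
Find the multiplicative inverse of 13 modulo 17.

4

gcd(17, 13) = 1.
By Bézout, 13×(4) + 17×(-3) = 1.
So 13×4 ≡ 1 (mod 17), and 4 mod 17 = 4.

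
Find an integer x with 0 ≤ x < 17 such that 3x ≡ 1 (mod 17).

6

gcd(17, 3) = 1.
By Bézout, 3×(6) + 17×(-1) = 1.
So 3×6 ≡ 1 (mod 17), and 6 mod 17 = 6.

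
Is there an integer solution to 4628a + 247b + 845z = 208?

yes

gcd(4628, 247) = 13.
gcd(13, 845) = 13.
13 divides 208, so integer solutions exist.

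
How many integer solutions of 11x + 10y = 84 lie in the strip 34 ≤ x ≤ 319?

gcd(11, 10) = 1  (11 = 1×10 + 1, 10 = 10×1).
Back-substituting, 11×(1) + 10×(-1) = 1.
Scale by 84: particular solution (84, -84); reduce x mod 10: (4, 4).
General solution: x = 4 + 10t, y = 4 - 11t for integer t.
34 ≤ 4 + 10t ≤ 319 gives t ∈ [3, 31], which is 29 values.

29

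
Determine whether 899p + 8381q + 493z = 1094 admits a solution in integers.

gcd(8381, 899) = 29.
gcd(29, 493) = 29.
29 does not divide 1094 (remainder 21), so no integer solutions.

no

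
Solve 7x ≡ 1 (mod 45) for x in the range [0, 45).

13

gcd(45, 7) = 1  (45 = 6·7 + 3, 7 = 2·3 + 1, 3 = 3·1).
Back-substituting, 7·(13) + 45·(-2) = 1.
So 7·13 ≡ 1 (mod 45), and 13 mod 45 = 13.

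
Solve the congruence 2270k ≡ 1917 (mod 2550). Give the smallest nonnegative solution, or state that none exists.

gcd(2550, 2270):
  2550 = 1×2270 + 280
  2270 = 8×280 + 30
  280 = 9×30 + 10
  30 = 3×10
so gcd(2550, 2270) = 10.
10 does not divide 1917, so the congruence has no solution.

no solution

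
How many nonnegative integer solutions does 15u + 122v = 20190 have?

gcd(122, 15) = 1.
By Bézout, 15·(57) + 122·(-7) = 1.
One solution: (4, 165).
General: u = 4 + 122t, v = 165 - 15t.
u ≥ 0 ⇒ t ≥ 0; v ≥ 0 ⇒ t ≤ 11. So t ∈ [0, 11]: 12 solutions.

12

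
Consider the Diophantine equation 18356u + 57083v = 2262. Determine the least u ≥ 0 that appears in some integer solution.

gcd(57083, 18356) = 13.
13 divides 2262, so solutions exist.
By Bézout, 18356·(2068) + 57083·(-665) = 13.
Scale by 2262/13 = 174: (u₀, v₀) = (359832, -115710).
General solution: u = 359832 + 4391t, v = -115710 - 1412t for integer t.
u ≥ 0: smallest is 359832 mod 4391 = 4161 (at t = -81), with v = -1338.

4161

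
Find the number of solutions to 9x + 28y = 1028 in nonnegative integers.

4

gcd(28, 9):
  28 = 3*9 + 1
  9 = 9*1
so gcd(28, 9) = 1.
Back-substitute for Bézout coefficients:
  1 = 28 - 3*9
  ... = 9*(-3) + 28*(1)
Scale by 1028: one solution is (-3084, 1028). Reduce x mod 28: (24, 29).
General: x = 24 + 28t, y = 29 - 9t.
x ≥ 0 ⇒ t ≥ 0; y ≥ 0 ⇒ t ≤ 3. So t ∈ [0, 3]: 4 solutions.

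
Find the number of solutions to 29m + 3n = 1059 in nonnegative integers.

gcd(29, 3) = 1  (29 = 9*3 + 2, 3 = 1*2 + 1, 2 = 2*1).
Back-substituting, 29*(-1) + 3*(10) = 1.
Scale by 1059: one solution is (-1059, 10590). Reduce m mod 3: (0, 353).
General: m = 0 + 3t, n = 353 - 29t.
m ≥ 0 ⇒ t ≥ 0; n ≥ 0 ⇒ t ≤ 12. So t ∈ [0, 12]: 13 solutions.

13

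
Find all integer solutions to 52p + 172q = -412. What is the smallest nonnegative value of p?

gcd(172, 52):
  172 = 3×52 + 16
  52 = 3×16 + 4
  16 = 4×4
so gcd(172, 52) = 4.
4 divides -412, so solutions exist.
Back-substitute for Bézout coefficients:
  4 = 52 - 3×16
  ... = 52×(10) + 172×(-3)
Scale by -412/4 = -103: (p₀, q₀) = (-1030, 309).
General solution: p = -1030 + 43t, q = 309 - 13t for integer t.
p ≥ 0: smallest is -1030 mod 43 = 2 (at t = 24), with q = -3.

2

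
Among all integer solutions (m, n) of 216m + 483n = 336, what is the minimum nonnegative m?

91

gcd(483, 216) = 3.
3 divides 336, so solutions exist.
By Bézout, 216*(-38) + 483*(17) = 3.
Scale by 336/3 = 112: (m₀, n₀) = (-4256, 1904).
General solution: m = -4256 + 161t, n = 1904 - 72t for integer t.
m ≥ 0: smallest is -4256 mod 161 = 91 (at t = 27), with n = -40.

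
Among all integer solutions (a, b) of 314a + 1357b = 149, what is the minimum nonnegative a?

1163

gcd(1357, 314):
  1357 = 4*314 + 101
  314 = 3*101 + 11
  101 = 9*11 + 2
  11 = 5*2 + 1
  2 = 2*1
so gcd(1357, 314) = 1.
1 divides 149, so solutions exist.
Back-substitute for Bézout coefficients:
  1 = 11 - 5*2
  ... = 314*(618) + 1357*(-143)
Scale by 149/1 = 149: (a₀, b₀) = (92082, -21307).
General solution: a = 92082 + 1357t, b = -21307 - 314t for integer t.
a ≥ 0: smallest is 92082 mod 1357 = 1163 (at t = -67), with b = -269.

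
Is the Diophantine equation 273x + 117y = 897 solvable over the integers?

gcd(273, 117):
  273 = 2×117 + 39
  117 = 3×39
so gcd(273, 117) = 39.
39 divides 897, so integer solutions exist.

yes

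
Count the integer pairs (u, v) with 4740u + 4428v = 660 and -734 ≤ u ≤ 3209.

11

gcd(4740, 4428) = 12  (4740 = 1*4428 + 312, 4428 = 14*312 + 60, 312 = 5*60 + 12, 60 = 5*12).
Back-substituting, 4740*(71) + 4428*(-76) = 12.
Scale by 55: particular solution (3905, -4180); reduce u mod 369: (215, -230).
General solution: u = 215 + 369t, v = -230 - 395t for integer t.
-734 ≤ 215 + 369t ≤ 3209 gives t ∈ [-2, 8], which is 11 values.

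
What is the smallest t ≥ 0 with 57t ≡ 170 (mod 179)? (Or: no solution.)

160

gcd(179, 57):
  179 = 3*57 + 8
  57 = 7*8 + 1
  8 = 8*1
so gcd(179, 57) = 1.
1 divides 170, so solutions exist.
Back-substitute for Bézout coefficients:
  1 = 57 - 7*8
  ... = 57*(22) + 179*(-7)
So 57*(22) ≡ 1 (mod 179); multiply by 170: t ≡ 3740 (mod 179).
Smallest nonnegative: t = 3740 mod 179 = 160.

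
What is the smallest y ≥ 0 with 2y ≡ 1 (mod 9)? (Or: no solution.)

gcd(9, 2) = 1  (9 = 4·2 + 1, 2 = 2·1).
1 divides 1, so solutions exist.
Back-substituting, 2·(-4) + 9·(1) = 1.
So 2·(-4) ≡ 1 (mod 9); multiply by 1: y ≡ -4 (mod 9).
Smallest nonnegative: y = -4 mod 9 = 5.

5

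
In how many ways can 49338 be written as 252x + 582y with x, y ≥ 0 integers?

gcd(582, 252) = 6.
By Bézout, 252×(-30) + 582×(13) = 6.
One solution: (78, 51).
General: x = 78 + 97t, y = 51 - 42t.
x ≥ 0 ⇒ t ≥ 0; y ≥ 0 ⇒ t ≤ 1. So t ∈ [0, 1]: 2 solutions.

2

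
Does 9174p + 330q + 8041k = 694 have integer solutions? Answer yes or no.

gcd(9174, 330) = 66  (9174 = 27*330 + 264, 330 = 1*264 + 66, 264 = 4*66).
gcd(66, 8041) = 11.
11 does not divide 694 (remainder 1), so no integer solutions.

no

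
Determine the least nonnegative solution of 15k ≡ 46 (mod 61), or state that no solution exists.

60

gcd(61, 15):
  61 = 4×15 + 1
  15 = 15×1
so gcd(61, 15) = 1.
1 divides 46, so solutions exist.
Back-substitute for Bézout coefficients:
  1 = 61 - 4×15
  ... = 15×(-4) + 61×(1)
So 15×(-4) ≡ 1 (mod 61); multiply by 46: k ≡ -184 (mod 61).
Smallest nonnegative: k = -184 mod 61 = 60.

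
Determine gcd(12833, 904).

1

gcd(12833, 904):
  12833 = 14·904 + 177
  904 = 5·177 + 19
  177 = 9·19 + 6
  19 = 3·6 + 1
  6 = 6·1
so gcd(12833, 904) = 1.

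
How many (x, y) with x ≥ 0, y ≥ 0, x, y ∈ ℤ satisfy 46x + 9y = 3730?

gcd(46, 9):
  46 = 5·9 + 1
  9 = 9·1
so gcd(46, 9) = 1.
Back-substitute for Bézout coefficients:
  1 = 46 - 5·9
  ... = 46·(1) + 9·(-5)
Scale by 3730: one solution is (3730, -18650). Reduce x mod 9: (4, 394).
General: x = 4 + 9t, y = 394 - 46t.
x ≥ 0 ⇒ t ≥ 0; y ≥ 0 ⇒ t ≤ 8. So t ∈ [0, 8]: 9 solutions.

9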